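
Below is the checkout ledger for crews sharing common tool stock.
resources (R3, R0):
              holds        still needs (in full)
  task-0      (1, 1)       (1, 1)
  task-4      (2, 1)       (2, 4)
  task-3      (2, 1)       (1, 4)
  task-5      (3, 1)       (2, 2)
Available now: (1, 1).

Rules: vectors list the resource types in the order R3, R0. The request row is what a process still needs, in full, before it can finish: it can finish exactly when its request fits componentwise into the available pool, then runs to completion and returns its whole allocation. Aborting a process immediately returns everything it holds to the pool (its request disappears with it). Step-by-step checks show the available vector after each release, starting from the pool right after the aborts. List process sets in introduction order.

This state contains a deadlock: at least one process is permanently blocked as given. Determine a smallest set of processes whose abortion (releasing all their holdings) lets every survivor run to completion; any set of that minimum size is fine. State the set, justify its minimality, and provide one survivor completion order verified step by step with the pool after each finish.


The answer: abort task-3.
Key observation: the deadlocked task-4 becomes finishable only because task-3 released (2, 1); it completes at step 3 below.
Minimality: the empty abort set fails — the state is deadlocked as it stands.
One survivor order: task-5, task-0, task-4. Check, step by step (post-abort pool first):
  pool = (3, 2)
  run task-5 (needs (2, 2), free (3, 2)); after release of (3, 1) the pool is (6, 3)
  run task-0 (needs (1, 1), free (6, 3)); after release of (1, 1) the pool is (7, 4)
  run task-4 (needs (2, 4), free (7, 4)); after release of (2, 1) the pool is (9, 5)


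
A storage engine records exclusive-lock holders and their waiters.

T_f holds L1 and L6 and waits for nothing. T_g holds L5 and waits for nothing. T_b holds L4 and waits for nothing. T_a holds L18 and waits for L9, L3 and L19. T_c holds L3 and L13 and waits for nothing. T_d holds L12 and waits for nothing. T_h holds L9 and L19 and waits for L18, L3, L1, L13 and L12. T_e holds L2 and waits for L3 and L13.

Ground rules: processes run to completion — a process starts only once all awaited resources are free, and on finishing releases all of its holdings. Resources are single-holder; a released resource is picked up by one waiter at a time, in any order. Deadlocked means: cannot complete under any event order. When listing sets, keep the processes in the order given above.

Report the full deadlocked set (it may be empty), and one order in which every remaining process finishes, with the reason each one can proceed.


The deadlocked set is T_a and T_h.
Key observation: the waits loop around T_a -> T_h -> T_a with no way out; no other process is dragged down with it.
The rest can finish in the order T_g, T_d, T_c, T_b, T_e, T_f.
Walking it through:
  run T_g (it waits on nothing); releases L5
  run T_d (it waits on nothing); releases L12
  run T_c (it waits on nothing); releases L3 and L13
  run T_b (it waits on nothing); releases L4
  T_e: everything it awaited (L3 and L13) is free; runs, freeing L2
  run T_f (it waits on nothing); releases L1 and L6


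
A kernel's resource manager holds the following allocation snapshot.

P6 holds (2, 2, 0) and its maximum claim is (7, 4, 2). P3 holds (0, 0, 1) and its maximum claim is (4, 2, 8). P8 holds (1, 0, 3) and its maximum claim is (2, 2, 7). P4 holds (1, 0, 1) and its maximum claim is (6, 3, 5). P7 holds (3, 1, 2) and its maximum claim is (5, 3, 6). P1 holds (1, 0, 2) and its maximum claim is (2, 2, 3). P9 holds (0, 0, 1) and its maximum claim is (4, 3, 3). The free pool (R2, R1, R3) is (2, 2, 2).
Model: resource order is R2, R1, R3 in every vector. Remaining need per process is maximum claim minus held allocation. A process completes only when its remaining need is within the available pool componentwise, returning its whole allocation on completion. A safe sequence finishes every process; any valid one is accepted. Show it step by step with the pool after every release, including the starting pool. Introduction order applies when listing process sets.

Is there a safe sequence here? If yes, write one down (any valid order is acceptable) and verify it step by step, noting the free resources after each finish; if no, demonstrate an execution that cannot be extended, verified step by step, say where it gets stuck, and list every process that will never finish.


SAFE — a valid safe sequence is P1, P7, P9, P3, P4, P8, P6.
Key observation: P1 marks the first exact bind of the order: its need (1, 2, 1) fits the free (2, 2, 2) with zero slack on a requested resource.
Verifying each step:
  pool = (2, 2, 2)
  run P1 (needs (1, 2, 1), free (2, 2, 2)); after release of (1, 0, 2) the pool is (3, 2, 4)
  run P7 (needs (2, 2, 4), free (3, 2, 4)); after release of (3, 1, 2) the pool is (6, 3, 6)
  run P9 (needs (4, 3, 2), free (6, 3, 6)); after release of (0, 0, 1) the pool is (6, 3, 7)
  run P3 (needs (4, 2, 7), free (6, 3, 7)); after release of (0, 0, 1) the pool is (6, 3, 8)
  run P4 (needs (5, 3, 4), free (6, 3, 8)); after release of (1, 0, 1) the pool is (7, 3, 9)
  run P8 (needs (1, 2, 4), free (7, 3, 9)); after release of (1, 0, 3) the pool is (8, 3, 12)
  run P6 (needs (5, 2, 2), free (8, 3, 12)); after release of (2, 2, 0) the pool is (10, 5, 12)


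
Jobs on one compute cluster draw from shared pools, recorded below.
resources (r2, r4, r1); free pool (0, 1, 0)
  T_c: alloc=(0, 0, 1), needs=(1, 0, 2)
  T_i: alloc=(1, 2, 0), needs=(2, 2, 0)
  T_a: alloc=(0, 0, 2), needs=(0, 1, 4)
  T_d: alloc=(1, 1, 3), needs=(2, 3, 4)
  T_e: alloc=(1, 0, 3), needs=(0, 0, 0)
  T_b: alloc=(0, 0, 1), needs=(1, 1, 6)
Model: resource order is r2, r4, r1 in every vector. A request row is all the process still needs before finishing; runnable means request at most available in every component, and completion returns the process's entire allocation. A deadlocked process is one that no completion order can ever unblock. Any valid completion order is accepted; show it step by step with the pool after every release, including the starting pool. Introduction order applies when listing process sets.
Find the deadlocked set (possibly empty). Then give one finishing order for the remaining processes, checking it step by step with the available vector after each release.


Deadlocked: T_i and T_d.
Key observation: the wall is r2: completing T_e, T_c, T_a, T_b brings the pool only to (1, 1, 7), and all the rest need more.
One completion order for the rest: T_e, T_c, T_a, T_b. Step-by-step check:
  pool = (0, 1, 0)
  run T_e (needs (0, 0, 0), free (0, 1, 0)); after release of (1, 0, 3) the pool is (1, 1, 3)
  run T_c (needs (1, 0, 2), free (1, 1, 3)); after release of (0, 0, 1) the pool is (1, 1, 4)
  run T_a (needs (0, 1, 4), free (1, 1, 4)); after release of (0, 0, 2) the pool is (1, 1, 6)
  run T_b (needs (1, 1, 6), free (1, 1, 6)); after release of (0, 0, 1) the pool is (1, 1, 7)
None of the blocked processes ever fits:
  T_i still needs (2, 2, 0) but only (1, 1, 7) is free — short on r2 and r4
  T_d still needs (2, 3, 4) but only (1, 1, 7) is free — short on r2 and r4


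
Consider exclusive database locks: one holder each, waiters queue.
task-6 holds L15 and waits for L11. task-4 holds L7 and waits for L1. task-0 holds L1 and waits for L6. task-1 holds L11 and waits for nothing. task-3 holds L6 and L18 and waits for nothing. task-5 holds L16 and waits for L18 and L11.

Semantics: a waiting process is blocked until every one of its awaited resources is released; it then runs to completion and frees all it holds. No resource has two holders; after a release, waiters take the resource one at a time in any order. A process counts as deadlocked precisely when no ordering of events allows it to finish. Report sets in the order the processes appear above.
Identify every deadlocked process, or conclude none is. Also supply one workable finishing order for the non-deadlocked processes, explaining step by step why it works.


No process is deadlocked.
Key observation: the wait graph is acyclic; completion cascades from the unblocked processes through everyone else.
A valid finishing order for the others: task-1, task-3, task-6, task-5, task-0, task-4.
Walking it through:
  run task-1 (it waits on nothing); releases L11
  run task-3 (it waits on nothing); releases L6 and L18
  task-6: everything it awaited (L11) is free; runs, freeing L15
  task-5: everything it awaited (L18 and L11) is free; runs, freeing L16
  task-0: everything it awaited (L6) is free; runs, freeing L1
  task-4: everything it awaited (L1) is free; runs, freeing L7


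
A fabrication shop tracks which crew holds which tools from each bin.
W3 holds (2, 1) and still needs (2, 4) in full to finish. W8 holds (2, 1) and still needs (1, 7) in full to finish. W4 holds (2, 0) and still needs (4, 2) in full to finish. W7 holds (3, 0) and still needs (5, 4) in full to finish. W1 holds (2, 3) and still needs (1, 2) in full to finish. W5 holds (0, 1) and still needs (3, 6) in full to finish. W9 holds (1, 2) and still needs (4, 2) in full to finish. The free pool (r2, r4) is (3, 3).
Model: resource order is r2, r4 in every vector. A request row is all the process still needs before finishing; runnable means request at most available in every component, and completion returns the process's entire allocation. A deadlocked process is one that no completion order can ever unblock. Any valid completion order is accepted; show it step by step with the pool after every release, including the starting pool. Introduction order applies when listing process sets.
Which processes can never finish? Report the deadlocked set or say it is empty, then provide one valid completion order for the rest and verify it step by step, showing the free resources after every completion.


No process is deadlocked.
Key observation: W1 fits the free pool immediately, and its release cascades until everyone finishes.
A valid finishing order for the others: W1, W4, W7, W9, W8, W5, W3. Verifying each step:
  pool = (3, 3)
  run W1 (needs (1, 2), free (3, 3)); after release of (2, 3) the pool is (5, 6)
  run W4 (needs (4, 2), free (5, 6)); after release of (2, 0) the pool is (7, 6)
  run W7 (needs (5, 4), free (7, 6)); after release of (3, 0) the pool is (10, 6)
  run W9 (needs (4, 2), free (10, 6)); after release of (1, 2) the pool is (11, 8)
  run W8 (needs (1, 7), free (11, 8)); after release of (2, 1) the pool is (13, 9)
  run W5 (needs (3, 6), free (13, 9)); after release of (0, 1) the pool is (13, 10)
  run W3 (needs (2, 4), free (13, 10)); after release of (2, 1) the pool is (15, 11)


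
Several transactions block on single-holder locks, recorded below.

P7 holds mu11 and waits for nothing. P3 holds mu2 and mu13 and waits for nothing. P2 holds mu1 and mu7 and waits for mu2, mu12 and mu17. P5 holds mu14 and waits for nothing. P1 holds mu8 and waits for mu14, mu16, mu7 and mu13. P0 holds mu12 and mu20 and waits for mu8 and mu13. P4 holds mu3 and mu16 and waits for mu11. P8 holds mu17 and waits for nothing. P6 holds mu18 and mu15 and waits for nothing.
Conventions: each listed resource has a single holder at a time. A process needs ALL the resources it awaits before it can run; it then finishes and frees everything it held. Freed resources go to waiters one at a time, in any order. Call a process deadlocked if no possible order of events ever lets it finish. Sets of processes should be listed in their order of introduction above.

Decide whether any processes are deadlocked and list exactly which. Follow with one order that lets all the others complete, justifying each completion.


Deadlocked set: P2, P1 and P0.
Key observation: the waits loop around P2 -> P0 -> P1 -> P2 with no way out; no other process is dragged down with it.
One completion order for the rest: P6, P8, P7, P5, P3, P4.
Step-by-step check:
  P6 waits on nothing -> runs at once and releases mu18 and mu15
  P8 waits on nothing -> runs at once and releases mu17
  P7 waits on nothing -> runs at once and releases mu11
  P5 waits on nothing -> runs at once and releases mu14
  P3 waits on nothing -> runs at once and releases mu2 and mu13
  run P4 (all its waits — mu11 — are resolved); releases mu3 and mu16


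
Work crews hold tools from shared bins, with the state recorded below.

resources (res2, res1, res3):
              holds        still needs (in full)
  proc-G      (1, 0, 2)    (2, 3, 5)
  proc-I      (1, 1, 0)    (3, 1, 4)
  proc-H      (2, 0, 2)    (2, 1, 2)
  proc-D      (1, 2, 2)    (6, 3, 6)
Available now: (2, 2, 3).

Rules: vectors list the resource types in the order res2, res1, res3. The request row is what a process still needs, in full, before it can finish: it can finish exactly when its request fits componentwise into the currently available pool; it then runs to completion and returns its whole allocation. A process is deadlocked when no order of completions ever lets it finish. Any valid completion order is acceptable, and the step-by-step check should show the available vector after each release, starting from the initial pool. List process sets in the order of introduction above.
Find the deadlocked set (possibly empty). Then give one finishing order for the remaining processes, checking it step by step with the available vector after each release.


Nothing here is deadlocked.
Key observation: proc-H fits the free pool immediately, and its release cascades until everyone finishes.
One completion order for the rest: proc-H, proc-I, proc-G, proc-D. Verifying each step:
  pool = (2, 2, 3)
  proc-H: need (2, 1, 2) fits (2, 2, 3); releases (2, 0, 2), pool now (4, 2, 5)
  proc-I: need (3, 1, 4) fits (4, 2, 5); releases (1, 1, 0), pool now (5, 3, 5)
  proc-G: need (2, 3, 5) fits (5, 3, 5); releases (1, 0, 2), pool now (6, 3, 7)
  proc-D: need (6, 3, 6) fits (6, 3, 7); releases (1, 2, 2), pool now (7, 5, 9)


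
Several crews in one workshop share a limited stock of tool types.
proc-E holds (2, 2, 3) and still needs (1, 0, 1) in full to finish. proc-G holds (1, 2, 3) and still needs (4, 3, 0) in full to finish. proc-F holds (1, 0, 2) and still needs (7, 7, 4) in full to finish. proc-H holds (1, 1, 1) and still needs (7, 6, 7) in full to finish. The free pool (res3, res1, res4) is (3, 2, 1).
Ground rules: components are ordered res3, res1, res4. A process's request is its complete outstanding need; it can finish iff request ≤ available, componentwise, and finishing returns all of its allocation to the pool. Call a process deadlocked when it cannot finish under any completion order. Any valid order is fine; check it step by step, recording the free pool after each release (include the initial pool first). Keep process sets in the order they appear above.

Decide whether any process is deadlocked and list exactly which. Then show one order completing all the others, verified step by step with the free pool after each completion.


Deadlocked set: proc-F and proc-H.
Key observation: once proc-E, proc-G finish, the pool peaks at (6, 6, 7) — and every remaining process still needs more res3 than that.
One completion order for the rest: proc-E, proc-G. Verifying each step:
  pool = (3, 2, 1)
  proc-E needs (1, 0, 1) <= (3, 2, 1) -> finishes; pool += (2, 2, 3) = (5, 4, 4)
  proc-G needs (4, 3, 0) <= (5, 4, 4) -> finishes; pool += (1, 2, 3) = (6, 6, 7)
The stuck group stays short no matter what:
  blocked: proc-F wants (7, 7, 4), pool (6, 6, 7) — not enough res3 and res1
  blocked: proc-H wants (7, 6, 7), pool (6, 6, 7) — not enough res3


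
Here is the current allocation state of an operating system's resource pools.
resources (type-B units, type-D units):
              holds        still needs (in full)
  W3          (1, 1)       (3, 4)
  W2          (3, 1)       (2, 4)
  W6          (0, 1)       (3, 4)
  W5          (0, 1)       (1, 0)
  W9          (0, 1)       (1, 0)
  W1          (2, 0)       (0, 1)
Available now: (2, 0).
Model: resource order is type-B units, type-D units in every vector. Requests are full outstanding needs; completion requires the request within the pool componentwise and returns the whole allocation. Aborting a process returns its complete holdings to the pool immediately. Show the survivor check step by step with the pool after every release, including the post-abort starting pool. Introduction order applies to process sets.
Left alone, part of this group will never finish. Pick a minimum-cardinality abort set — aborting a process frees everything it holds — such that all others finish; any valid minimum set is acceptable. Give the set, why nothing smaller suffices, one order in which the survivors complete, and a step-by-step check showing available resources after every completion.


The answer: abort W3 and W2.
Key observation: no ordering could ever have run W6 before the abort of W3 and W2; with (4, 2) back in the pool it fits at step 3.
Why nothing smaller works — every single abort fails: W3 alone leaves W2 blocked (short on type-D units); W2 alone leaves W3 blocked (short on type-D units); W6 alone leaves W3 blocked (short on type-D units); W5 alone leaves W3 blocked (short on type-D units); W9 alone leaves W3 blocked (short on type-D units); W1 alone leaves W3 blocked (short on type-D units).
One survivor order: W9, W5, W6, W1. Check, step by step (post-abort pool first):
  pool = (6, 2)
  run W9 (needs (1, 0), free (6, 2)); after release of (0, 1) the pool is (6, 3)
  run W5 (needs (1, 0), free (6, 3)); after release of (0, 1) the pool is (6, 4)
  run W6 (needs (3, 4), free (6, 4)); after release of (0, 1) the pool is (6, 5)
  run W1 (needs (0, 1), free (6, 5)); after release of (2, 0) the pool is (8, 5)


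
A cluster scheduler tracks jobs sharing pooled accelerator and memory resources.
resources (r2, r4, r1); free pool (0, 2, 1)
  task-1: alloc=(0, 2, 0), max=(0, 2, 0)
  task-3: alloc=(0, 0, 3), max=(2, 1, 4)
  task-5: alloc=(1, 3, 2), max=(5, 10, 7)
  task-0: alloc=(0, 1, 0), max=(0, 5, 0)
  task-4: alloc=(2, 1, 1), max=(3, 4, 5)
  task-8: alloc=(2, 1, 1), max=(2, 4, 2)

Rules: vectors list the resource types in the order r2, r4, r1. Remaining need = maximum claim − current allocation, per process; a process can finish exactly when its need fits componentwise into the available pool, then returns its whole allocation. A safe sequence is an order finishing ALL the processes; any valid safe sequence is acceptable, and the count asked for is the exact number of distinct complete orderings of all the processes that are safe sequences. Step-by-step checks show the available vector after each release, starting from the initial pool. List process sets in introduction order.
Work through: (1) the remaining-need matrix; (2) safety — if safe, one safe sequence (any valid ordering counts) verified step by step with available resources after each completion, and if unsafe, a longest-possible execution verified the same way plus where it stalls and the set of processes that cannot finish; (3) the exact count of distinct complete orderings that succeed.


(1) Need matrix, components ordered r2, r4, r1:
  task-1: (0, 0, 0)
  task-3: (2, 1, 1)
  task-5: (4, 7, 5)
  task-0: (0, 4, 0)
  task-4: (1, 3, 4)
  task-8: (0, 3, 1)
(2) The state is SAFE; one workable sequence: task-1, task-8, task-3, task-4, task-0, task-5.
Key observation: reading the order forward, task-8 is the first process whose need (0, 3, 1) meets the free pool (0, 4, 1) exactly on a resource it requests.
Walking it through:
  pool = (0, 2, 1)
  run task-1 (needs (0, 0, 0), free (0, 2, 1)); after release of (0, 2, 0) the pool is (0, 4, 1)
  run task-8 (needs (0, 3, 1), free (0, 4, 1)); after release of (2, 1, 1) the pool is (2, 5, 2)
  run task-3 (needs (2, 1, 1), free (2, 5, 2)); after release of (0, 0, 3) the pool is (2, 5, 5)
  run task-4 (needs (1, 3, 4), free (2, 5, 5)); after release of (2, 1, 1) the pool is (4, 6, 6)
  run task-0 (needs (0, 4, 0), free (4, 6, 6)); after release of (0, 1, 0) the pool is (4, 7, 6)
  run task-5 (needs (4, 7, 5), free (4, 7, 6)); after release of (1, 3, 2) the pool is (5, 10, 8)
(3) Precisely 4 of the possible complete orderings are safe sequences.


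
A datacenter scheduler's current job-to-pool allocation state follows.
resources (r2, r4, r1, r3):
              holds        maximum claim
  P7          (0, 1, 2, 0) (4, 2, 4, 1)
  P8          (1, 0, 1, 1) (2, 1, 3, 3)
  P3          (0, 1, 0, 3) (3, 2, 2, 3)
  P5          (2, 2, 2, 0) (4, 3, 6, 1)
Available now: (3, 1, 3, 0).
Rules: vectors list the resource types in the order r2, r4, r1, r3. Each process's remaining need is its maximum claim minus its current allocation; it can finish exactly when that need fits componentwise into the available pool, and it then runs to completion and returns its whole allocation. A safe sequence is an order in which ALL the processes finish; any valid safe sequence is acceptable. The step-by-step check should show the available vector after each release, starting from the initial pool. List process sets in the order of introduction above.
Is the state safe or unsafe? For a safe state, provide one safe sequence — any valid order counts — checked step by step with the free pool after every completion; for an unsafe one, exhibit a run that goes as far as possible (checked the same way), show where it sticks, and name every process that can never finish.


SAFE, for example via the order P3, P8, P5, P7.
Key observation: the first exact fit in this order is P3 — it needs (3, 1, 2, 0) with (3, 1, 3, 0) free, meeting a requested resource to the last unit.
Step-by-step check:
  pool = (3, 1, 3, 0)
  run P3 (needs (3, 1, 2, 0), free (3, 1, 3, 0)); after release of (0, 1, 0, 3) the pool is (3, 2, 3, 3)
  run P8 (needs (1, 1, 2, 2), free (3, 2, 3, 3)); after release of (1, 0, 1, 1) the pool is (4, 2, 4, 4)
  run P5 (needs (2, 1, 4, 1), free (4, 2, 4, 4)); after release of (2, 2, 2, 0) the pool is (6, 4, 6, 4)
  run P7 (needs (4, 1, 2, 1), free (6, 4, 6, 4)); after release of (0, 1, 2, 0) the pool is (6, 5, 8, 4)


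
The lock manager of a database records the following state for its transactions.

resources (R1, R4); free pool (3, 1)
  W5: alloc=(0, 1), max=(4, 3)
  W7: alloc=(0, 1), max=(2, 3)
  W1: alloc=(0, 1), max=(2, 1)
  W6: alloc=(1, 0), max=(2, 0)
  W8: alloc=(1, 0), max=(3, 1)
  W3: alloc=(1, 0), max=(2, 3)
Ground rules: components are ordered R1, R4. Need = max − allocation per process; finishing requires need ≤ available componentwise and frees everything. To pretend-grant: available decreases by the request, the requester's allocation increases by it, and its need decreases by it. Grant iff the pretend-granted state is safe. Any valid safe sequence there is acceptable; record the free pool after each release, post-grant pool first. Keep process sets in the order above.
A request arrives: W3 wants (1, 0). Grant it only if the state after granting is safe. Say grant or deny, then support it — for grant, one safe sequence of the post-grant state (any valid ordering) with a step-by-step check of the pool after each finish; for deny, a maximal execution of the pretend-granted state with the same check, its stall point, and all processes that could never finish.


GRANT: granting preserves safety; a valid post-grant sequence is W1, W8, W7, W3, W5, W6.
Key observation: post-grant, (2, 1) remains, and an order beginning with W1 completes everyone.
Check on the post-grant state, step by step:
  pool = (2, 1)
  W1: need (2, 0) fits (2, 1); releases (0, 1), pool now (2, 2)
  W8: need (2, 1) fits (2, 2); releases (1, 0), pool now (3, 2)
  W7: need (2, 2) fits (3, 2); releases (0, 1), pool now (3, 3)
  W3: need (0, 3) fits (3, 3); releases (2, 0), pool now (5, 3)
  W5: need (4, 2) fits (5, 3); releases (0, 1), pool now (5, 4)
  W6: need (1, 0) fits (5, 4); releases (1, 0), pool now (6, 4)


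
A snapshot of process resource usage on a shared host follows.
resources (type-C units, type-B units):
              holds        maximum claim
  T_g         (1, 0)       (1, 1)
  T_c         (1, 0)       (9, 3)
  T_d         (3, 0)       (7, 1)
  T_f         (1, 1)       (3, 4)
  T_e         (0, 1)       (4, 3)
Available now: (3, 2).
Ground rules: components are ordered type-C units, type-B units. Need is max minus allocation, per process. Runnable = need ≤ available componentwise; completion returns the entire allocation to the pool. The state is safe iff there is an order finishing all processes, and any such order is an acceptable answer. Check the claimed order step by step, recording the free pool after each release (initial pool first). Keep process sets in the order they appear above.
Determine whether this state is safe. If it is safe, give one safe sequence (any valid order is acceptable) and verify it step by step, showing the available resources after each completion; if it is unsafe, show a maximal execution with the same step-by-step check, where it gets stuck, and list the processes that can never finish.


The state is SAFE; one workable sequence: T_g, T_e, T_f, T_d, T_c.
Key observation: T_e marks the first exact bind of the order: its need (4, 2) fits the free (4, 2) with zero slack on a requested resource.
Walking it through:
  pool = (3, 2)
  run T_g (needs (0, 1), free (3, 2)); after release of (1, 0) the pool is (4, 2)
  run T_e (needs (4, 2), free (4, 2)); after release of (0, 1) the pool is (4, 3)
  run T_f (needs (2, 3), free (4, 3)); after release of (1, 1) the pool is (5, 4)
  run T_d (needs (4, 1), free (5, 4)); after release of (3, 0) the pool is (8, 4)
  run T_c (needs (8, 3), free (8, 4)); after release of (1, 0) the pool is (9, 4)


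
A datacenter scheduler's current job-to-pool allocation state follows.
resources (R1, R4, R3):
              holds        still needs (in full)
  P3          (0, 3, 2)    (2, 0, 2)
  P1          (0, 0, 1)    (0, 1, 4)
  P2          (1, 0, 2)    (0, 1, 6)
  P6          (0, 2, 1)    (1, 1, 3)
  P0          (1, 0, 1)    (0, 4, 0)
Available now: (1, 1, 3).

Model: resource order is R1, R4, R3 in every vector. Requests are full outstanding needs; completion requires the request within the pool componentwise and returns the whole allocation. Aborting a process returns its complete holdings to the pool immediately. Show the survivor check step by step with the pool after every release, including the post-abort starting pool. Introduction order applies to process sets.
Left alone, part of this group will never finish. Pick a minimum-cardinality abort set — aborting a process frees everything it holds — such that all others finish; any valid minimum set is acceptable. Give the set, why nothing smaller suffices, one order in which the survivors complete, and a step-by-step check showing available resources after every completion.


Abort P0.
Key observation: the deadlocked P3 becomes finishable only because P0 released (1, 0, 1); it completes at step 1 below.
Minimality: the empty abort set fails — the state is deadlocked as it stands.
Survivors finish in the order: P3, P6, P2, P1. Verifying each step (pool after the aborts first):
  pool = (2, 1, 4)
  run P3 (needs (2, 0, 2), free (2, 1, 4)); after release of (0, 3, 2) the pool is (2, 4, 6)
  run P6 (needs (1, 1, 3), free (2, 4, 6)); after release of (0, 2, 1) the pool is (2, 6, 7)
  run P2 (needs (0, 1, 6), free (2, 6, 7)); after release of (1, 0, 2) the pool is (3, 6, 9)
  run P1 (needs (0, 1, 4), free (3, 6, 9)); after release of (0, 0, 1) the pool is (3, 6, 10)


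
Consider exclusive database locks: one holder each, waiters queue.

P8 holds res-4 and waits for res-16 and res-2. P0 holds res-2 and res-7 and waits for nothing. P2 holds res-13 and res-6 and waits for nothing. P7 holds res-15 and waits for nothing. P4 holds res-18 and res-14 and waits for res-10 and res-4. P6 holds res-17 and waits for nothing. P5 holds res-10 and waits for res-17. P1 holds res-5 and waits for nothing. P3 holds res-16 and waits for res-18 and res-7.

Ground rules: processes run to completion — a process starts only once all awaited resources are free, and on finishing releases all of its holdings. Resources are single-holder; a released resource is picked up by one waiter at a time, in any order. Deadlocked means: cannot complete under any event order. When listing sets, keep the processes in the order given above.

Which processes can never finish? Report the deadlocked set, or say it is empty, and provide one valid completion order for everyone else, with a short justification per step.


Deadlocked set: P8, P4 and P3.
Key observation: P8 -> P3 -> P4 -> P8 is a circular wait — nothing in it can go first; no other process is dragged down with it.
The rest can finish in the order P6, P0, P7, P2, P1, P5.
Verifying each step:
  P6 waits on nothing -> runs at once and releases res-17
  P0 waits on nothing -> runs at once and releases res-2 and res-7
  P7 waits on nothing -> runs at once and releases res-15
  P2 waits on nothing -> runs at once and releases res-13 and res-6
  P1 waits on nothing -> runs at once and releases res-5
  run P5 (all its waits — res-17 — are resolved); releases res-10


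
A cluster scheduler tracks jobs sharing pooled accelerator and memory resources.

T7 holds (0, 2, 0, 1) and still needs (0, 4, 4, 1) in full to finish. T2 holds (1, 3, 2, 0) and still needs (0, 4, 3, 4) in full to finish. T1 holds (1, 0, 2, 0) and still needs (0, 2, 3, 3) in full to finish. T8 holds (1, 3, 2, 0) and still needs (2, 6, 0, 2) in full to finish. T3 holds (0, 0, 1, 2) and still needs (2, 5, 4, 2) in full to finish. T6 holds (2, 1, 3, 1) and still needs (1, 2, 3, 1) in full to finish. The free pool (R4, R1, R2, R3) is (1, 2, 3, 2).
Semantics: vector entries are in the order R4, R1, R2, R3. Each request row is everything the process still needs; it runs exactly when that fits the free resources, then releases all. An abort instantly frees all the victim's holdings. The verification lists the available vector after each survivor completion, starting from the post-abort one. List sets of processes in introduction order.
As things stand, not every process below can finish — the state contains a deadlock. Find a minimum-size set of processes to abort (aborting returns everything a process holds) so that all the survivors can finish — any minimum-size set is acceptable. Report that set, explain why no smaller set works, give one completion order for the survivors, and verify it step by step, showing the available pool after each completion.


Abort T7.
Key observation: the deadlocked T3 becomes finishable only because T7 released (0, 2, 0, 1); it completes at step 3 below.
No smaller set exists: with zero aborts the deadlock remains.
One survivor order: T1, T6, T3, T2, T8. Step-by-step check (post-abort pool first):
  pool = (1, 4, 3, 3)
  T1: need (0, 2, 3, 3) fits (1, 4, 3, 3); releases (1, 0, 2, 0), pool now (2, 4, 5, 3)
  T6: need (1, 2, 3, 1) fits (2, 4, 5, 3); releases (2, 1, 3, 1), pool now (4, 5, 8, 4)
  T3: need (2, 5, 4, 2) fits (4, 5, 8, 4); releases (0, 0, 1, 2), pool now (4, 5, 9, 6)
  T2: need (0, 4, 3, 4) fits (4, 5, 9, 6); releases (1, 3, 2, 0), pool now (5, 8, 11, 6)
  T8: need (2, 6, 0, 2) fits (5, 8, 11, 6); releases (1, 3, 2, 0), pool now (6, 11, 13, 6)


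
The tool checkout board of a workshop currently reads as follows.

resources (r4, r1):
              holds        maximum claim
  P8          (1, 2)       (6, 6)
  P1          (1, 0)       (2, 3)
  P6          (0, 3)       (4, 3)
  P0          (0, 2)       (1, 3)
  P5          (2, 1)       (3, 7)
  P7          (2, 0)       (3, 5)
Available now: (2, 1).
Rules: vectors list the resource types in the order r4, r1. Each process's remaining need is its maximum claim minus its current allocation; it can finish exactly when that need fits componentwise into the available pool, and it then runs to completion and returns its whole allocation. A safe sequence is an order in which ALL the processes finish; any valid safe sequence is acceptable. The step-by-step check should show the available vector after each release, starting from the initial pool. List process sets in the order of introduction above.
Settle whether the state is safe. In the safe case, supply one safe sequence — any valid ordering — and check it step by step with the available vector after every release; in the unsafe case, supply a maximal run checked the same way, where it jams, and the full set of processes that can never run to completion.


UNSAFE — no complete ordering exists.
Key observation: after P0, P1 the pool peaks at (3, 3), and each blocked process is short somewhere: P8 on r4, r1; P6 on r4; P5 on r1; P7 on r1.
Going as far as possible: P0, P1; after that, nothing fits. Verifying each step:
  pool = (2, 1)
  run P0 (needs (1, 1), free (2, 1)); after release of (0, 2) the pool is (2, 3)
  run P1 (needs (1, 3), free (2, 3)); after release of (1, 0) the pool is (3, 3)
  blocked: P8 wants (5, 4), pool (3, 3) — not enough r4 and r1
  blocked: P6 wants (4, 0), pool (3, 3) — not enough r4
  blocked: P5 wants (1, 6), pool (3, 3) — not enough r1
  blocked: P7 wants (1, 5), pool (3, 3) — not enough r1
Never able to finish: P8, P6, P5 and P7.


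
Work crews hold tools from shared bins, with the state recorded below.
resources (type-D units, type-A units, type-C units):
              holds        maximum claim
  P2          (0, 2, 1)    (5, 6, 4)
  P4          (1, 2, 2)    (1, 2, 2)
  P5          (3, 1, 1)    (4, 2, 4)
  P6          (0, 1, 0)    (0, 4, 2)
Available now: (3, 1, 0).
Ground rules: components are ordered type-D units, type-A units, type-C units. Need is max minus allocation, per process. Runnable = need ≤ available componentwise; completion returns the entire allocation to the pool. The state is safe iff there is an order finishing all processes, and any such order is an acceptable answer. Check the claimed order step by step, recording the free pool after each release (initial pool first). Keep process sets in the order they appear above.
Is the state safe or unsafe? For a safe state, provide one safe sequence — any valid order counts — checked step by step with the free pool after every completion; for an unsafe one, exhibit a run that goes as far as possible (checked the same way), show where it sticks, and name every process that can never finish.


UNSAFE — no complete ordering exists.
Key observation: no order helps: past P4, P6, the free pool tops out at (4, 4, 2), below what each blocked process needs in type-C units.
The run P4, P6 cannot be extended any further. Verifying each step:
  pool = (3, 1, 0)
  P4: need (0, 0, 0) fits (3, 1, 0); releases (1, 2, 2), pool now (4, 3, 2)
  P6: need (0, 3, 2) fits (4, 3, 2); releases (0, 1, 0), pool now (4, 4, 2)
  P2 cannot run: need (5, 4, 3) vs free (4, 4, 2) (insufficient type-D units and type-C units)
  P5 cannot run: need (1, 1, 3) vs free (4, 4, 2) (insufficient type-C units)
Permanently blocked: P2 and P5.


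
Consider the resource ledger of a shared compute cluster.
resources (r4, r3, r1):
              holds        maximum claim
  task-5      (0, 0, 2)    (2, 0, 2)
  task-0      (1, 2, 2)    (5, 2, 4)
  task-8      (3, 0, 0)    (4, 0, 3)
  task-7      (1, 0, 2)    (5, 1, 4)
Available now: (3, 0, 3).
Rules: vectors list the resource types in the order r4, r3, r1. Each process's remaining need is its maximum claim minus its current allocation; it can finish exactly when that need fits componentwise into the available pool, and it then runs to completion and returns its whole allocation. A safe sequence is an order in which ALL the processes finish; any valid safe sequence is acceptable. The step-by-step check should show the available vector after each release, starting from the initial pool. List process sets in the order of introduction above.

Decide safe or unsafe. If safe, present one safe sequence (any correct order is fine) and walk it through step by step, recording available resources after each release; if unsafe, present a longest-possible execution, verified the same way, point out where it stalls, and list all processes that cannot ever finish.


SAFE, for example via the order task-5, task-8, task-0, task-7.
Key observation: nothing binds to the last unit here — the tightest requested-resource margin is 1, first seen at task-5 ((2, 0, 0) against (3, 0, 3)).
Verifying each step:
  pool = (3, 0, 3)
  task-5 needs (2, 0, 0) <= (3, 0, 3) -> finishes; pool += (0, 0, 2) = (3, 0, 5)
  task-8 needs (1, 0, 3) <= (3, 0, 5) -> finishes; pool += (3, 0, 0) = (6, 0, 5)
  task-0 needs (4, 0, 2) <= (6, 0, 5) -> finishes; pool += (1, 2, 2) = (7, 2, 7)
  task-7 needs (4, 1, 2) <= (7, 2, 7) -> finishes; pool += (1, 0, 2) = (8, 2, 9)


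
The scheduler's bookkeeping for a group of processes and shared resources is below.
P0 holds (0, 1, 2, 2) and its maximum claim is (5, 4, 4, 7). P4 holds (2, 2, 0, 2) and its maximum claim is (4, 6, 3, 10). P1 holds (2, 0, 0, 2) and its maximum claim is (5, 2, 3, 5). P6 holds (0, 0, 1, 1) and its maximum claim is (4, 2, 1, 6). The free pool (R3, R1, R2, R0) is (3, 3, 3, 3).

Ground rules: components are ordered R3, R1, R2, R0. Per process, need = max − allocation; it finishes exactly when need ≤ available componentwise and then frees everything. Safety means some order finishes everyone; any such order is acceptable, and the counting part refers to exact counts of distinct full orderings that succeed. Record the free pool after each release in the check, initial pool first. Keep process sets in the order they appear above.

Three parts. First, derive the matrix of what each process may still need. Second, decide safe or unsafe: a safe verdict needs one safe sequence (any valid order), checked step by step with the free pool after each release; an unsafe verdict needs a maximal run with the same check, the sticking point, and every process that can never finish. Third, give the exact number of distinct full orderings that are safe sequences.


(1) Remaining need (order R3, R1, R2, R0):
  P0: (5, 3, 2, 5)
  P4: (2, 4, 3, 8)
  P1: (3, 2, 3, 3)
  P6: (4, 2, 0, 5)
(2) SAFE, for example via the order P1, P6, P0, P4.
Key observation: at P1 the run first touches a limit — (3, 2, 3, 3) against (3, 3, 3, 3), exact on a resource it actually requests.
Check, step by step:
  pool = (3, 3, 3, 3)
  run P1 (needs (3, 2, 3, 3), free (3, 3, 3, 3)); after release of (2, 0, 0, 2) the pool is (5, 3, 3, 5)
  run P6 (needs (4, 2, 0, 5), free (5, 3, 3, 5)); after release of (0, 0, 1, 1) the pool is (5, 3, 4, 6)
  run P0 (needs (5, 3, 2, 5), free (5, 3, 4, 6)); after release of (0, 1, 2, 2) the pool is (5, 4, 6, 8)
  run P4 (needs (2, 4, 3, 8), free (5, 4, 6, 8)); after release of (2, 2, 0, 2) the pool is (7, 6, 6, 10)
(3) The exact count: 2 of the possible complete orderings are safe sequences.


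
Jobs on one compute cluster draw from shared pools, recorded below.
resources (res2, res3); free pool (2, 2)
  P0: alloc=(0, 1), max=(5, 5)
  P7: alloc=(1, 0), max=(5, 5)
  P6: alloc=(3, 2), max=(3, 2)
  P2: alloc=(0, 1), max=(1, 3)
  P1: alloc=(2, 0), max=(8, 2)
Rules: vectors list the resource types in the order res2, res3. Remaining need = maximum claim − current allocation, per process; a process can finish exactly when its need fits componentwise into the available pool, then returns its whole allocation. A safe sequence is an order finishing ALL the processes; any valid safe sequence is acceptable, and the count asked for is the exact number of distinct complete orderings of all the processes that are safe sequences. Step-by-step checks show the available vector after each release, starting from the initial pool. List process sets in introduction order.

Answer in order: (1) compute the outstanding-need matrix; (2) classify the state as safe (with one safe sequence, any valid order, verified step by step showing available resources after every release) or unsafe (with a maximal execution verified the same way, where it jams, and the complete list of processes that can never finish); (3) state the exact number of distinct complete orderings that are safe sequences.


(1) Remaining need (order res2, res3):
  P0: (5, 4)
  P7: (4, 5)
  P6: (0, 0)
  P2: (1, 2)
  P1: (6, 2)
(2) SAFE. One safe sequence: P6, P2, P0, P7, P1.
Key observation: the first exact fit in this order is P0 — it needs (5, 4) with (5, 5) free, meeting a requested resource to the last unit.
Check, step by step:
  pool = (2, 2)
  P6 needs (0, 0) <= (2, 2) -> finishes; pool += (3, 2) = (5, 4)
  P2 needs (1, 2) <= (5, 4) -> finishes; pool += (0, 1) = (5, 5)
  P0 needs (5, 4) <= (5, 5) -> finishes; pool += (0, 1) = (5, 6)
  P7 needs (4, 5) <= (5, 6) -> finishes; pool += (1, 0) = (6, 6)
  P1 needs (6, 2) <= (6, 6) -> finishes; pool += (2, 0) = (8, 6)
(3) The exact count: 9 of the possible complete orderings are safe sequences.
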